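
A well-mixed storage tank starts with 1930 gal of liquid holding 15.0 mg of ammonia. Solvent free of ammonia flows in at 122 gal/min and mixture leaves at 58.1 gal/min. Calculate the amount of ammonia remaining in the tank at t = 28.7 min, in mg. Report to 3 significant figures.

8.17 mg

Total volume: dV/dt = Q_in − Q_out = 63.900 gal/min, so V(t) = 1930 + 63.900 t and V(28.7) = 3763.9 gal.
No ammonia enters, so dm/dt = −Q_out · (m/V).
Separate: dm/m = −Q_out dt/V(t) ⇒ ln(m/m₀) = −(Q_out/(Q_in−Q_out)) ln(V/V₀).
m = m₀ (V₀/V)^(Q_out/(Q_in−Q_out)) = 15.0 × (1930/3763.9)^(0.90923) = 8.1722 mg.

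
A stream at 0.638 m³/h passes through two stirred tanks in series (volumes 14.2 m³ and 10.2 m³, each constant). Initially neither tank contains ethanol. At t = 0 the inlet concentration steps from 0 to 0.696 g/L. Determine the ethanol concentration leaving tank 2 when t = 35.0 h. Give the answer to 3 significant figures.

0.382 g/L

Time constants: τᵢ = Vᵢ/Q for each well-mixed tank.
τ₁ = 14.2/0.638 = 22.257 h; τ₂ = 10.2/0.638 = 15.987 h.
Solving the cascade with C₁(0)=C₂(0)=0 gives C₂(t) = C_in[1 − (τ₁ e^(−t/τ₁) − τ₂ e^(−t/τ₂))/(τ₁ − τ₂)].
At t = 35.0: e^(−t/τ₁) = 0.20752, e^(−t/τ₂) = 0.11200.
C₂ = 0.696·[1 − (22.257·0.20752 − 15.987·0.11200)/(6.2696)] = 0.696·0.54892 = 0.38205 g/L.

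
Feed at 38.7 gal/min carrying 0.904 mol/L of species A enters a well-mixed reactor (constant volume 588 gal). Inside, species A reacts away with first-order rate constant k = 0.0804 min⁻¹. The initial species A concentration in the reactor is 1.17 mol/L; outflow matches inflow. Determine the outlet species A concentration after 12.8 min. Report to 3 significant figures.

0.524 mol/L

Accumulation = in − out − consumed: V dC/dt = Q C_in − Q C − k V C.
dC/dt = (Q/V) C_in − (Q/V + k) C; effective rate a = Q/V + k = 0.065816 + 0.0804 = 0.14622 min⁻¹.
C_ss = Q C_in/(Q + kV) = 0.40692 mol/L; C(t) = C_ss + (C₀ − C_ss) e^(−a t).
C(12.8) = 0.40692 + (0.76308)·e^(−0.14622·12.8) = 0.40692 + (0.76308)·0.15388 = 0.52434 mol/L.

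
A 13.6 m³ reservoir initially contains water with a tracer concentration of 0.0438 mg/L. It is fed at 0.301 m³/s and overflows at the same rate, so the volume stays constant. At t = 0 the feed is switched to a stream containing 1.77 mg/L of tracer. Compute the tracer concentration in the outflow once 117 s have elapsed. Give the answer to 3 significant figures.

1.64 mg/L

Accumulation = in − out for the solute gives V dC/dt = Q(C_in − C).
So dC/dt = (C_in − C)/τ with τ = V/Q = 13.6/0.301 = 45.183 s.
Integrating: C(t) = C_in + (C₀ − C_in) e^(−t/τ).
C(117) = 1.77 + (0.0438 − 1.77)·e^(−117/45.183) = 1.77 + (-1.7262)·0.075059 = 1.6404 mg/L.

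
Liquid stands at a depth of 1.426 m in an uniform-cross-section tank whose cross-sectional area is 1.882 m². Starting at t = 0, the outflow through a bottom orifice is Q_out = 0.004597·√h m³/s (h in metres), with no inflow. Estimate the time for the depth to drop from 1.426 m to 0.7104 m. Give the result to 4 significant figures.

With no inflow, A dh/dt = −0.004597 √h.
This is separable: 2 d(√h)/dt = −0.004597/A, so √h = √h₀ − (0.004597/(2A)) t.
t = 2A(√h₀ − √h)/0.004597 = 2·1.882·(√1.426 − √0.7104)/0.004597
  = 3.76400 × (1.19415 − 0.842852) / 0.004597 = 287.643 s.

287.6 s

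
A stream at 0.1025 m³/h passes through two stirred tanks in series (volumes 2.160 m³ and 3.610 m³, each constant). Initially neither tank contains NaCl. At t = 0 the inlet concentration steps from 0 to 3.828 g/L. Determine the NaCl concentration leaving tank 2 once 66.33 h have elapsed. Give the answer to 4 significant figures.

2.624 g/L

Time constants: τᵢ = Vᵢ/Q for each well-mixed tank.
τ₁ = 2.160/0.1025 = 21.0732 h; τ₂ = 3.610/0.1025 = 35.2195 h.
Solving the cascade with C₁(0)=C₂(0)=0 gives C₂(t) = C_in[1 − (τ₁ e^(−t/τ₁) − τ₂ e^(−t/τ₂))/(τ₁ − τ₂)].
At t = 66.33: e^(−t/τ₁) = 0.0429549, e^(−t/τ₂) = 0.152083.
C₂ = 3.828·[1 − (21.0732·0.0429549 − 35.2195·0.152083)/(-14.1463)] = 3.828·0.685355 = 2.62354 g/L.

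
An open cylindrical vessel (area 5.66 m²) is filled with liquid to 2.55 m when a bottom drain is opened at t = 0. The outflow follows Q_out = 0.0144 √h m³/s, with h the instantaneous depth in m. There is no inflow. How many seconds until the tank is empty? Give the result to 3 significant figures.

1260 s

With no inflow, A dh/dt = −0.0144 √h.
Separate and integrate: 2(√h − √h₀) = −(0.0144/A) t.
Tank is empty when √h = 0: t_empty = 2A√h₀/0.0144.
t_empty = 2·5.66·√2.55/0.0144 = 11.320·1.5969/0.0144 = 1255.3 s.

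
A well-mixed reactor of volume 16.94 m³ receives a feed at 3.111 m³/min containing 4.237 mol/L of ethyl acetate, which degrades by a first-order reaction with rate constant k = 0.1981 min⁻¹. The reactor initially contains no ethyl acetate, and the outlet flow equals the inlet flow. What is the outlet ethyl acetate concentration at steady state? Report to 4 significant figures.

2.038 mol/L

V dC/dt = Q(C_in − C) − k V C.
Steady state (dC/dt = 0): C_ss = Q C_in/(Q + kV) = C_in/(1 + kV/Q).
C_ss = 3.111·4.237/(3.111 + 0.1981·16.94) = 13.1813/6.46681 = 2.03830 mol/L.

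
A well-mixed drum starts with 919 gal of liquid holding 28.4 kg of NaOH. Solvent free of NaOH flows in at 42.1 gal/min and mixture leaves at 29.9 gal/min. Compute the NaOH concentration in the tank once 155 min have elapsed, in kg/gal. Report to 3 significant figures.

Let m(t) be the amount of NaOH. Volume: V(t) = V₀ + (Q_in − Q_out) t = 919 + 12.200 t; V(155) = 2810.0 gal.
Species balance (pure solvent in): dm/dt = −Q_out · m/V(t).
Separate: dm/m = −Q_out dt/V(t) ⇒ ln(m/m₀) = −(Q_out/(Q_in−Q_out)) ln(V/V₀).
m = m₀ (V₀/V)^(Q_out/(Q_in−Q_out)) = 28.4 × (919/2810.0)^(2.4508) = 1.8353 kg.
C = m/V = 1.8353/2810.0 = 0.00065314 kg/gal.

0.000653 kg/gal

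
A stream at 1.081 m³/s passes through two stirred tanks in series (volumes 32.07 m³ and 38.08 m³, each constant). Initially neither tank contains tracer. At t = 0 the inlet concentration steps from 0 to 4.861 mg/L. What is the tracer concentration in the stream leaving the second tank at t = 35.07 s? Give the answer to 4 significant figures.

1.433 mg/L

Species balance on tank i: dCᵢ/dt = (Cᵢ₋₁ − Cᵢ)/τᵢ with τᵢ = Vᵢ/Q.
τ₁ = 32.07/1.081 = 29.6670 s; τ₂ = 38.08/1.081 = 35.2266 s.
Solving the cascade with C₁(0)=C₂(0)=0 gives C₂(t) = C_in[1 − (τ₁ e^(−t/τ₁) − τ₂ e^(−t/τ₂))/(τ₁ − τ₂)].
At t = 35.07: e^(−t/τ₁) = 0.306627, e^(−t/τ₂) = 0.369519.
C₂ = 4.861·[1 − (29.6670·0.306627 − 35.2266·0.369519)/(-5.55967)] = 4.861·0.294884 = 1.43343 mg/L.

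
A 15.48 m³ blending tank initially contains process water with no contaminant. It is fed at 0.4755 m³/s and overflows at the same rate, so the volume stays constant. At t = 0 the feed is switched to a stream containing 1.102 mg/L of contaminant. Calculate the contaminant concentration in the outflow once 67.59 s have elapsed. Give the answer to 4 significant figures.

Species balance on the tank: V dC/dt = Q(C_in − C).
So dC/dt = (C_in − C)/τ with τ = V/Q = 15.48/0.4755 = 32.5552 s.
Solution: C(t) = C_in + (C₀ − C_in) e^(−t/τ).
C(67.59) = 1.102 + (0 − 1.102)·e^(−67.59/32.5552) = 1.102 + (-1.10200)·0.125410 = 0.963798 mg/L.

0.9638 mg/L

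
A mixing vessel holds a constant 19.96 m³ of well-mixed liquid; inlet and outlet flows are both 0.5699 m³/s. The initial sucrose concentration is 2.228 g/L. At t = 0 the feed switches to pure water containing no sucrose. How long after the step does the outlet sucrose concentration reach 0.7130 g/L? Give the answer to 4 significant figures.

39.91 s

Accumulation = in − out for the solute gives V dC/dt = Q(C_in − C), so τ = V/Q = 35.0237 s.
C(t) = C_in + (C₀ − C_in) e^(−t/τ). Set C = 0.7130 and solve for t:
e^(−t/τ) = (C − C_in)/(C₀ − C_in) = (0.7130 − 0)/(2.228 − 0) = 0.320018
t = −τ ln(…) = 35.0237 × 1.13938 = 39.9052 s.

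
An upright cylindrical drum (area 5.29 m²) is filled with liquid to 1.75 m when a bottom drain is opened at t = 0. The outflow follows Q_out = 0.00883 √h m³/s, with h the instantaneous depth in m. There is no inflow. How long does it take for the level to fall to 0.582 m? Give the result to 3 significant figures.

A dh/dt = −Q_out = −0.00883 √h.
Separate and integrate: 2(√h − √h₀) = −(0.00883/A) t.
t = 2A(√h₀ − √h)/0.00883 = 2·5.29·(√1.75 − √0.582)/0.00883
  = 10.580 × (1.3229 − 0.76289) / 0.00883 = 670.97 s.

671 s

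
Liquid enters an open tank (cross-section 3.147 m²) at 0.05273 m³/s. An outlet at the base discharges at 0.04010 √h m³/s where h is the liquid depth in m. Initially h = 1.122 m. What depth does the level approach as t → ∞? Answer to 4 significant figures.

1.729 m

Level balance: A dh/dt = 0.05273 − 0.04010 √h. Setting dh/dt = 0:
Q_in = 0.04010 √h_ss ⇒ √h_ss = 0.05273/0.04010 = 1.31496.
h_ss = 1.31496² = 1.72913 m. (Since h₀ = 1.122 m < h_ss, the level will rise toward this value.)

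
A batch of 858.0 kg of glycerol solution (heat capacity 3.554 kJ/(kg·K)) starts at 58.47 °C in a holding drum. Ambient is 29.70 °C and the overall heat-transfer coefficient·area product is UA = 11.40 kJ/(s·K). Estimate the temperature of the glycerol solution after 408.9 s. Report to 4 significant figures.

M c_p dT/dt = −UA(T − T_amb).
dT/dt = (T_ss − T)/τ with T_ss = T_amb = 29.7000 °C, τ = M c_p/UA = 858.0·3.554/11.40 = 267.485 s.
Solution: T(t) = T_ss + (T₀ − T_ss) e^(−t/τ).
T(408.9) = 29.7000 + (28.7700)·0.216821 = 35.9379 °C.

35.94 °C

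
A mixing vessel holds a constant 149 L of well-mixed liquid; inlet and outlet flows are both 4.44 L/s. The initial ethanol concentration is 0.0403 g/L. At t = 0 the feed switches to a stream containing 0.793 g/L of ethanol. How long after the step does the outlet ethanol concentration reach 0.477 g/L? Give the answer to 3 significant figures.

29.1 s

Species balance on the tank: V dC/dt = Q(C_in − C), so τ = V/Q = 33.559 s.
C(t) = C_in + (C₀ − C_in) e^(−t/τ). Set C = 0.477 and solve for t:
e^(−t/τ) = (C − C_in)/(C₀ − C_in) = (0.477 − 0.793)/(0.0403 − 0.793) = 0.41982
t = −τ ln(…) = 33.559 × 0.86792 = 29.126 s.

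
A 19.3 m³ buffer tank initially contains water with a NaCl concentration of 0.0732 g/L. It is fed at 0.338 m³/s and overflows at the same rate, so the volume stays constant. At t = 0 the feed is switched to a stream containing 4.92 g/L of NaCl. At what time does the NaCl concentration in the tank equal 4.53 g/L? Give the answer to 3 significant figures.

144 s

Species balance: V dC/dt = Q(C_in − C) ⇒ τ = V/Q = 57.101 s.
C(t) = C_in + (C₀ − C_in) e^(−t/τ). Set C = 4.53 and solve for t:
e^(−t/τ) = (C − C_in)/(C₀ − C_in) = (4.53 − 4.92)/(0.0732 − 4.92) = 0.080465
t = −τ ln(…) = 57.101 × 2.5199 = 143.89 s.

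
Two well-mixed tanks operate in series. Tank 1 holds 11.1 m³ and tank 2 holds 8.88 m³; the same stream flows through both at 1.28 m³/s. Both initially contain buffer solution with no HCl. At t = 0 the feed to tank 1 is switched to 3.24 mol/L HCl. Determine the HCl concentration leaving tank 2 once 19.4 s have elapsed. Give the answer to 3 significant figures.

Each tank obeys Vᵢ dCᵢ/dt = Q(Cᵢ₋₁ − Cᵢ), so τᵢ = Vᵢ/Q.
τ₁ = 11.1/1.28 = 8.6719 s; τ₂ = 8.88/1.28 = 6.9375 s.
Tank 1: C₁ = C_in(1 − e^(−t/τ₁)). Tank 2 (τ₁ ≠ τ₂): C₂ = C_in[1 − (τ₁ e^(−t/τ₁) − τ₂ e^(−t/τ₂))/(τ₁ − τ₂)].
At t = 19.4: e^(−t/τ₁) = 0.10677, e^(−t/τ₂) = 0.061030.
C₂ = 3.24·[1 − (8.6719·0.10677 − 6.9375·0.061030)/(1.7344)] = 3.24·0.71029 = 2.3013 mol/L.

2.30 mol/L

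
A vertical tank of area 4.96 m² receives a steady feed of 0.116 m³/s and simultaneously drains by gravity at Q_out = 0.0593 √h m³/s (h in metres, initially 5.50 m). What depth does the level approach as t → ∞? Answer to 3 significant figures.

Mass balance (ρ constant): A dh/dt = Q_in − 0.0593 √h. At steady state dh/dt = 0:
Q_in = 0.0593 √h_ss ⇒ √h_ss = 0.116/0.0593 = 1.9562.
h_ss = 1.9562² = 3.8265 m. (Since h₀ = 5.50 m > h_ss, the level will fall toward this value.)

3.83 m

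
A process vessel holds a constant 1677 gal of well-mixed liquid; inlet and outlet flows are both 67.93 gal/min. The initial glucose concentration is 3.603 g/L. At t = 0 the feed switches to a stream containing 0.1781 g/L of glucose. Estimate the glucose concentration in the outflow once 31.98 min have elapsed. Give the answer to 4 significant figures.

1.116 g/L

Transient balance on the dissolved component: V dC/dt = Q(C_in − C).
Time constant τ = V/Q = 1677/67.93 = 24.6872 min.
Integrating: C(t) = C_in + (C₀ − C_in) e^(−t/τ).
C(31.98) = 0.1781 + (3.603 − 0.1781)·e^(−31.98/24.6872) = 0.1781 + (3.42490)·0.273786 = 1.11579 g/L.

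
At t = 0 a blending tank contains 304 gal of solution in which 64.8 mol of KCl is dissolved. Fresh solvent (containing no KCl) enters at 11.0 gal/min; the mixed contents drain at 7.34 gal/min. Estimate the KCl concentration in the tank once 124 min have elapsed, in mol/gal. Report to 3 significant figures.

0.0137 mol/gal

Let m(t) be the amount of KCl. Volume: V(t) = V₀ + (Q_in − Q_out) t = 304 + 3.6600 t; V(124) = 757.84 gal.
Solute balance: dm/dt = 0 − Q_out C = −Q_out m/V(t).
Separate: dm/m = −Q_out dt/V(t) ⇒ ln(m/m₀) = −(Q_out/(Q_in−Q_out)) ln(V/V₀).
m = m₀ (V₀/V)^(Q_out/(Q_in−Q_out)) = 64.8 × (304/757.84)^(2.0055) = 10.375 mol.
C = m/V = 10.375/757.84 = 0.013691 mol/gal.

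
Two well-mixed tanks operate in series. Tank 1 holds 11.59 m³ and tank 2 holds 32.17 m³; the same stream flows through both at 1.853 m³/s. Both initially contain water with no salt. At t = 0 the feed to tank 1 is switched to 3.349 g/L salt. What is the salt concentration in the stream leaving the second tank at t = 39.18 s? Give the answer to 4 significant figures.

2.805 g/L

Each tank obeys Vᵢ dCᵢ/dt = Q(Cᵢ₋₁ − Cᵢ), so τᵢ = Vᵢ/Q.
τ₁ = 11.59/1.853 = 6.25472 s; τ₂ = 32.17/1.853 = 17.3610 s.
Solving the cascade with C₁(0)=C₂(0)=0 gives C₂(t) = C_in[1 − (τ₁ e^(−t/τ₁) − τ₂ e^(−t/τ₂))/(τ₁ − τ₂)].
At t = 39.18: e^(−t/τ₁) = 0.00190349, e^(−t/τ₂) = 0.104687.
C₂ = 3.349·[1 − (6.25472·0.00190349 − 17.3610·0.104687)/(-11.1063)] = 3.349·0.837428 = 2.80455 g/L.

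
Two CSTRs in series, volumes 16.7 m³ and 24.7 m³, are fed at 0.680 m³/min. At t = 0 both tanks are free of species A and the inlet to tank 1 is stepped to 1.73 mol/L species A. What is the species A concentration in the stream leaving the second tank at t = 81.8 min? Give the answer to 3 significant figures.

1.30 mol/L

Each tank obeys Vᵢ dCᵢ/dt = Q(Cᵢ₋₁ − Cᵢ), so τᵢ = Vᵢ/Q.
τ₁ = 16.7/0.680 = 24.559 min; τ₂ = 24.7/0.680 = 36.324 min.
Tank 1: C₁ = C_in(1 − e^(−t/τ₁)). Tank 2 (τ₁ ≠ τ₂): C₂ = C_in[1 − (τ₁ e^(−t/τ₁) − τ₂ e^(−t/τ₂))/(τ₁ − τ₂)].
At t = 81.8: e^(−t/τ₁) = 0.035765, e^(−t/τ₂) = 0.10519.
C₂ = 1.73·[1 − (24.559·0.035765 − 36.324·0.10519)/(-11.765)] = 1.73·0.74988 = 1.2973 mol/L.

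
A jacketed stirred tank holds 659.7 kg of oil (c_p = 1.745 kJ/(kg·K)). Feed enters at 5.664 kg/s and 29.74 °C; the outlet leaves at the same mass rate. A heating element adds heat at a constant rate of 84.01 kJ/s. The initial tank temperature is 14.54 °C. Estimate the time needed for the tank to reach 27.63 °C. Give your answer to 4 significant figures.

93.61 s

Unsteady energy balance on the tank contents: M c_p dT/dt = ṁ c_p (T_in − T) + 84.01.
τ = M/ṁ = 116.472 s; T_ss = T_in + Q̇/(ṁ c_p) = 38.2399 °C.
T(t) = T_ss + (T₀ − T_ss) e^(−t/τ). Set T = 27.63:
e^(−t/τ) = (27.63 − 38.2399)/(14.54 − 38.2399) = 0.447676
t = −116.472 · ln(0.447676) = 93.6071 s.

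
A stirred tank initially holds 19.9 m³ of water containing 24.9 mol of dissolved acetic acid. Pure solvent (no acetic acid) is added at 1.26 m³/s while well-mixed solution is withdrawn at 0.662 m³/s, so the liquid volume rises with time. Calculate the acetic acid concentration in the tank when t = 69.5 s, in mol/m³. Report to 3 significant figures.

0.116 mol/m³

Total volume: dV/dt = Q_in − Q_out = 0.59800 m³/s, so V(t) = 19.9 + 0.59800 t and V(69.5) = 61.461 m³.
No acetic acid enters, so dm/dt = −Q_out · (m/V).
dm/m = −Q_out dt/(V₀ + 0.59800 t); integrating gives ln(m/m₀) = −(Q_out/(Q_in−Q_out)) ln(V/V₀).
m = m₀ (V₀/V)^(Q_out/(Q_in−Q_out)) = 24.9 × (19.9/61.461)^(1.1070) = 7.1456 mol.
C = m/V = 7.1456/61.461 = 0.11626 mol/m³.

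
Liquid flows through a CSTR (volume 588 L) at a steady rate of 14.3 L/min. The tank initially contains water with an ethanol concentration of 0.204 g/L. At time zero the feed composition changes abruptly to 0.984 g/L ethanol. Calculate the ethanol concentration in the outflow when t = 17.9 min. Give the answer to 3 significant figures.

0.479 g/L

Mass balance on the solute (V constant): V dC/dt = Q(C_in − C).
Time constant τ = V/Q = 588/14.3 = 41.119 min.
C approaches C_in exponentially: C(t) = C_in + (C₀ − C_in) e^(−t/τ).
C(17.9) = 0.984 + (0.204 − 0.984)·e^(−17.9/41.119) = 0.984 + (-0.78000)·0.64706 = 0.47930 g/L.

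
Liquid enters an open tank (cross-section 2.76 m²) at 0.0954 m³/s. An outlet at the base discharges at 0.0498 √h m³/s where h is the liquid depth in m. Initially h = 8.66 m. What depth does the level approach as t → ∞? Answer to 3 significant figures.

Mass balance (ρ constant): A dh/dt = Q_in − 0.0498 √h. At steady state dh/dt = 0:
Q_in = 0.0498 √h_ss ⇒ √h_ss = 0.0954/0.0498 = 1.9157.
h_ss = 1.9157² = 3.6698 m. (Since h₀ = 8.66 m > h_ss, the level will fall toward this value.)

3.67 m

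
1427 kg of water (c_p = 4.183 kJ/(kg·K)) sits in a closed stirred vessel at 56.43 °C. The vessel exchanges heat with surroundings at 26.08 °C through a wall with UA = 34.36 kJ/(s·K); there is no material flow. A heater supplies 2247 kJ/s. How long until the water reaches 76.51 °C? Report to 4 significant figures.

147.8 s

Energy balance: M c_p dT/dt = −UA(T − T_amb) + Q̇.
τ = M c_p/UA = 173.724 s; T_ss = T_amb + Q̇/UA = 26.08 + 2247/34.36 = 91.4758 °C.
T(t) = T_ss + (T₀ − T_ss)e^(−t/τ); set T = 76.51:
t = −τ ln[(T − T_ss)/(T₀ − T_ss)] = −173.724 · ln(0.427036) = 147.819 s.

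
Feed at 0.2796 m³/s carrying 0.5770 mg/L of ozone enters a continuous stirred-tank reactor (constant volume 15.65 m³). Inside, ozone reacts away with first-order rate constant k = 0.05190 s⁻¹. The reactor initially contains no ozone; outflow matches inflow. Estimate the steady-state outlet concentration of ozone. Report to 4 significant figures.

0.1478 mg/L

V dC/dt = Q(C_in − C) − k V C.
At steady state: 0 = Q C_in − (Q + kV) C_ss, so C_ss = Q C_in/(Q + kV).
C_ss = 0.2796·0.5770/(0.2796 + 0.05190·15.65) = 0.161329/1.09184 = 0.147760 mg/L.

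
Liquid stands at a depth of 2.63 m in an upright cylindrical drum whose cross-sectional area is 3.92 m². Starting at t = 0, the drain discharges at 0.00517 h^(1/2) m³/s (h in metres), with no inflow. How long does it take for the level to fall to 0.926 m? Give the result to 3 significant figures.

Volume balance on the tank: A dh/dt = −0.00517 √h.
Separate and integrate: 2(√h − √h₀) = −(0.00517/A) t.
t = 2A(√h₀ − √h)/0.00517 = 2·3.92·(√2.63 − √0.926)/0.00517
  = 7.8400 × (1.6217 − 0.96229) / 0.00517 = 1000.0 s.

1000 s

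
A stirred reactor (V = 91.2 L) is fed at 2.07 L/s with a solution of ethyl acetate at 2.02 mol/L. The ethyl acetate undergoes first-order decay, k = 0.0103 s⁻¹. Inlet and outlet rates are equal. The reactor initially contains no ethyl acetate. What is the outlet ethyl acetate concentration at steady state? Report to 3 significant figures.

1.39 mol/L

V dC/dt = Q(C_in − C) − k V C.
At steady state: 0 = Q C_in − (Q + kV) C_ss, so C_ss = Q C_in/(Q + kV).
C_ss = 2.07·2.02/(2.07 + 0.0103·91.2) = 4.1814/3.0094 = 1.3895 mol/L.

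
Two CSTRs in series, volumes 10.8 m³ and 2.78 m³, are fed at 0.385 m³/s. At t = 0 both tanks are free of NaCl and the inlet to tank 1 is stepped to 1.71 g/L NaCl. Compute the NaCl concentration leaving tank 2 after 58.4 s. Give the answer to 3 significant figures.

1.42 g/L

Species balance on tank i: dCᵢ/dt = (Cᵢ₋₁ − Cᵢ)/τᵢ with τᵢ = Vᵢ/Q.
τ₁ = 10.8/0.385 = 28.052 s; τ₂ = 2.78/0.385 = 7.2208 s.
Solving the cascade with C₁(0)=C₂(0)=0 gives C₂(t) = C_in[1 − (τ₁ e^(−t/τ₁) − τ₂ e^(−t/τ₂))/(τ₁ − τ₂)].
At t = 58.4: e^(−t/τ₁) = 0.12470, e^(−t/τ₂) = 0.00030727.
C₂ = 1.71·[1 − (28.052·0.12470 − 7.2208·0.00030727)/(20.831)] = 1.71·0.83218 = 1.4230 g/L.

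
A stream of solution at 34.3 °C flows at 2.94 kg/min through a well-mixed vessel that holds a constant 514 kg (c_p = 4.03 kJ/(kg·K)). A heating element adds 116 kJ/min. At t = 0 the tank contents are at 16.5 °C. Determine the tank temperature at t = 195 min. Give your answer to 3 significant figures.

M c_p dT/dt = ṁ c_p (T_in − T) + Q̇.
τ = M/ṁ = 174.83 min; T_ss = T_in + Q̇/(ṁ c_p) = 34.3 + 116/(2.94·4.03) = 44.091 °C.
Solution: T(t) = T_ss + (T₀ − T_ss) e^(−t/τ).
T(195) = 44.091 + (-27.591)·e^(−195/174.83) = 44.091 + (-27.591)·0.32779 = 35.047 °C.

35.0 °C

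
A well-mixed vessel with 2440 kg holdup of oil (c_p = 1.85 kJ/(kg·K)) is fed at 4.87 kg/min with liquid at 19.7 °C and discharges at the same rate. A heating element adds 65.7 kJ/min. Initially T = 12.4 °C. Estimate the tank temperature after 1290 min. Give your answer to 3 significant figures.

M c_p dT/dt = ṁ c_p (T_in − T) + Q̇.
τ = M/ṁ = 501.03 min; T_ss = T_in + Q̇/(ṁ c_p) = 19.7 + 65.7/(4.87·1.85) = 26.992 °C.
T approaches T_ss exponentially: T(t) = T_ss + (T₀ − T_ss) e^(−t/τ).
T(1290) = 26.992 + (-14.592)·e^(−1290/501.03) = 26.992 + (-14.592)·0.076176 = 25.881 °C.

25.9 °C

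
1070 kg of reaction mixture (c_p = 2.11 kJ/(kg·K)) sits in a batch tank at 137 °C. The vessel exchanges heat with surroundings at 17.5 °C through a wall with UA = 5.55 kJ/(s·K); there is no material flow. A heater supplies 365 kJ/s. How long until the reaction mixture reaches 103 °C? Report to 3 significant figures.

M c_p dT/dt = −UA(T − T_amb) + Q̇.
τ = M c_p/UA = 406.79 s; T_ss = T_amb + Q̇/UA = 17.5 + 365/5.55 = 83.266 °C.
T(t) = T_ss + (T₀ − T_ss)e^(−t/τ); set T = 103:
t = −τ ln[(T − T_ss)/(T₀ − T_ss)] = −406.79 · ln(0.36726) = 407.48 s.

407 s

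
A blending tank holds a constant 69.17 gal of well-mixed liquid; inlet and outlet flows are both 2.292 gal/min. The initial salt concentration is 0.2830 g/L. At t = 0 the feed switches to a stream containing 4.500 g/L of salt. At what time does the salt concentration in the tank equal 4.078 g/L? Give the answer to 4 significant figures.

69.47 min

Species balance: V dC/dt = Q(C_in − C) ⇒ τ = V/Q = 30.1789 min.
C(t) = C_in + (C₀ − C_in) e^(−t/τ). Set C = 4.078 and solve for t:
e^(−t/τ) = (C − C_in)/(C₀ − C_in) = (4.078 − 4.500)/(0.2830 − 4.500) = 0.100071
t = −τ ln(…) = 30.1789 × 2.30187 = 69.4680 min.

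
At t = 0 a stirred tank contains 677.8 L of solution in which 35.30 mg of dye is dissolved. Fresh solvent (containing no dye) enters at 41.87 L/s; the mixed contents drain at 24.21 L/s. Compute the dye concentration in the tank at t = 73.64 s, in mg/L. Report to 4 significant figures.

0.004109 mg/L

Total volume: dV/dt = Q_in − Q_out = 17.6600 L/s, so V(t) = 677.8 + 17.6600 t and V(73.64) = 1978.28 L.
Species balance (pure solvent in): dm/dt = −Q_out · m/V(t).
dm/m = −Q_out dt/(V₀ + 17.6600 t); integrating gives ln(m/m₀) = −(Q_out/(Q_in−Q_out)) ln(V/V₀).
m = m₀ (V₀/V)^(Q_out/(Q_in−Q_out)) = 35.30 × (677.8/1978.28)^(1.37089) = 8.12929 mg.
C = m/V = 8.12929/1978.28 = 0.00410927 mg/L.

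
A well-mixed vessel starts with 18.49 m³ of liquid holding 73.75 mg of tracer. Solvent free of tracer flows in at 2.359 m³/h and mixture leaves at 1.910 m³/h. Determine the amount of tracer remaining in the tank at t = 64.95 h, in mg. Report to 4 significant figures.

1.315 mg

Let m(t) be the amount of tracer. Volume: V(t) = V₀ + (Q_in − Q_out) t = 18.49 + 0.449000 t; V(64.95) = 47.6526 m³.
Solute balance: dm/dt = 0 − Q_out C = −Q_out m/V(t).
dm/m = −Q_out dt/(V₀ + 0.449000 t); integrating gives ln(m/m₀) = −(Q_out/(Q_in−Q_out)) ln(V/V₀).
m = m₀ (V₀/V)^(Q_out/(Q_in−Q_out)) = 73.75 × (18.49/47.6526)^(4.25390) = 1.31454 mg.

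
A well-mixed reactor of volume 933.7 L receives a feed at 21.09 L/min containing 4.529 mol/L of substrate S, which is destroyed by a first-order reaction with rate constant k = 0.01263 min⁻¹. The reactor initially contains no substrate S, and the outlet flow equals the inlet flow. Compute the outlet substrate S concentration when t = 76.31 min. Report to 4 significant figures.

2.707 mol/L

V dC/dt = Q(C_in − C) − k V C.
dC/dt = (Q/V) C_in − (Q/V + k) C; effective rate a = Q/V + k = 0.0225876 + 0.01263 = 0.0352176 min⁻¹.
C_ss = Q C_in/(Q + kV) = 2.90477 mol/L; C(t) = C_ss + (C₀ − C_ss) e^(−a t).
C(76.31) = 2.90477 + (-2.90477)·e^(−0.0352176·76.31) = 2.90477 + (-2.90477)·0.0680541 = 2.70709 mol/L.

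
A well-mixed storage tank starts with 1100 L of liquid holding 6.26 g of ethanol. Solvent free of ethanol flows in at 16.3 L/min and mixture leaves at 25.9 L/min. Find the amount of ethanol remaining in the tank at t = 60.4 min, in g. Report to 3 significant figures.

0.830 g

Let m(t) be the amount of ethanol. Volume: V(t) = V₀ + (Q_in − Q_out) t = 1100 − 9.6000 t; V(60.4) = 520.16 L.
Species balance (pure solvent in): dm/dt = −Q_out · m/V(t).
dm/m = −Q_out dt/(V₀ − 9.6000 t); integrating gives ln(m/m₀) = −(Q_out/(Q_in−Q_out)) ln(V/V₀).
m = m₀ (V₀/V)^(Q_out/(Q_in−Q_out)) = 6.26 × (1100/520.16)^(-2.6979) = 0.82997 g.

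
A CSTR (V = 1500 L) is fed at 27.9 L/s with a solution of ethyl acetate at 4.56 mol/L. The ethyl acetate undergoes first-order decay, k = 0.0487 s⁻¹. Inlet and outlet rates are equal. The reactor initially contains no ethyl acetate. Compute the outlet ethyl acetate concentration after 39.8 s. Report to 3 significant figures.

1.17 mol/L

V dC/dt = Q(C_in − C) − k V C.
This is linear with rate a = Q/V + k = 0.067300 s⁻¹.
C_ss = Q C_in/(Q + kV) = 1.2603 mol/L; C(t) = C_ss + (C₀ − C_ss) e^(−a t).
C(39.8) = 1.2603 + (-1.2603)·e^(−0.067300·39.8) = 1.2603 + (-1.2603)·0.068663 = 1.1737 mol/L.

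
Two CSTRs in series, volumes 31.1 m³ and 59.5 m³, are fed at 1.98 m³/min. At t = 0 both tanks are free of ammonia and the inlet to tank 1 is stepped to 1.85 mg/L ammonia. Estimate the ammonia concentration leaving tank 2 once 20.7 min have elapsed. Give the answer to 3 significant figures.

0.446 mg/L

Each tank obeys Vᵢ dCᵢ/dt = Q(Cᵢ₋₁ − Cᵢ), so τᵢ = Vᵢ/Q.
τ₁ = 31.1/1.98 = 15.707 min; τ₂ = 59.5/1.98 = 30.051 min.
Tank 1: C₁ = C_in(1 − e^(−t/τ₁)). Tank 2 (τ₁ ≠ τ₂): C₂ = C_in[1 − (τ₁ e^(−t/τ₁) − τ₂ e^(−t/τ₂))/(τ₁ − τ₂)].
At t = 20.7: e^(−t/τ₁) = 0.26770, e^(−t/τ₂) = 0.50216.
C₂ = 1.85·[1 − (15.707·0.26770 − 30.051·0.50216)/(-14.343)] = 1.85·0.24110 = 0.44603 mg/L.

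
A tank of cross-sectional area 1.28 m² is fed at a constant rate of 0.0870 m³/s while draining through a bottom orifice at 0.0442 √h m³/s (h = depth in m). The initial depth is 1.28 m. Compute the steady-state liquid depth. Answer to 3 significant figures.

3.87 m

Accumulation of liquid (constant cross-section A): A dh/dt = Q_in − 0.0442 √h. At steady state dh/dt = 0:
Q_in = 0.0442 √h_ss ⇒ √h_ss = 0.0870/0.0442 = 1.9683.
h_ss = 1.9683² = 3.8743 m. (Since h₀ = 1.28 m < h_ss, the level will rise toward this value.)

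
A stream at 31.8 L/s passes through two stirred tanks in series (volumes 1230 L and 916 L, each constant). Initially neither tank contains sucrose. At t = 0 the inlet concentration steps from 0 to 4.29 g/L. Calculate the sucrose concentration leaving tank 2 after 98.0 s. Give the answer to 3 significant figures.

3.37 g/L

Time constants: τᵢ = Vᵢ/Q for each well-mixed tank.
τ₁ = 1230/31.8 = 38.679 s; τ₂ = 916/31.8 = 28.805 s.
Solving the cascade with C₁(0)=C₂(0)=0 gives C₂(t) = C_in[1 − (τ₁ e^(−t/τ₁) − τ₂ e^(−t/τ₂))/(τ₁ − τ₂)].
At t = 98.0: e^(−t/τ₁) = 0.079368, e^(−t/τ₂) = 0.033300.
C₂ = 4.29·[1 − (38.679·0.079368 − 28.805·0.033300)/(9.8742)] = 4.29·0.78624 = 3.3730 g/L.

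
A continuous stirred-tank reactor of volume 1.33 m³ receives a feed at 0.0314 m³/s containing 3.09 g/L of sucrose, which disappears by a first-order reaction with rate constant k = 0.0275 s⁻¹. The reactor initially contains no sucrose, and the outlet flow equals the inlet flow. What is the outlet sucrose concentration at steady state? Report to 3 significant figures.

Accumulation = in − out − consumed: V dC/dt = Q C_in − Q C − k V C.
At steady state: 0 = Q C_in − (Q + kV) C_ss, so C_ss = Q C_in/(Q + kV).
C_ss = 0.0314·3.09/(0.0314 + 0.0275·1.33) = 0.097026/0.067975 = 1.4274 g/L.

1.43 g/L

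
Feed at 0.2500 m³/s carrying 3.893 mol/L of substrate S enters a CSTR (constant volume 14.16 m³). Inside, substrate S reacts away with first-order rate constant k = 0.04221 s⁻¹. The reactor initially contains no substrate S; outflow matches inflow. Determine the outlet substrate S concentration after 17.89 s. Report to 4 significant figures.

Accumulation = in − out − consumed: V dC/dt = Q C_in − Q C − k V C.
dC/dt = (Q/V) C_in − (Q/V + k) C; effective rate a = Q/V + k = 0.0176554 + 0.04221 = 0.0598654 s⁻¹.
C_ss = Q C_in/(Q + kV) = 1.14812 mol/L; C(t) = C_ss + (C₀ − C_ss) e^(−a t).
C(17.89) = 1.14812 + (-1.14812)·e^(−0.0598654·17.89) = 1.14812 + (-1.14812)·0.342669 = 0.754692 mol/L.

0.7547 mol/L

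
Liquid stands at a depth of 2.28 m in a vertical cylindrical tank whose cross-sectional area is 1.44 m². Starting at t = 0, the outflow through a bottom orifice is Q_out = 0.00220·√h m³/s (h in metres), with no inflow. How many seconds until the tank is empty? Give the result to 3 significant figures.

1980 s

A dh/dt = −Q_out = −0.00220 √h.
Separate and integrate: 2(√h − √h₀) = −(0.00220/A) t.
Set h = 0: 2√h₀ = (0.00220/A) t_empty ⇒ t_empty = 2A√h₀/0.00220.
t_empty = 2·1.44·√2.28/0.00220 = 2.8800·1.5100/0.00220 = 1976.7 s.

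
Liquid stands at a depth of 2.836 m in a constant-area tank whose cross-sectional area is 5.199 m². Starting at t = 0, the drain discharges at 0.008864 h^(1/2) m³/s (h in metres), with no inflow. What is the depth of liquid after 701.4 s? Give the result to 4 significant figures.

A dh/dt = −Q_out = −0.008864 √h.
This is separable: 2 d(√h)/dt = −0.008864/A, so √h = √h₀ − (0.008864/(2A)) t.
√h = √2.836 − 0.008864·701.4/(2·5.199) = 1.68404 − 0.597924 = 1.08612.
h = 1.08612² = 1.17965 m.

1.180 m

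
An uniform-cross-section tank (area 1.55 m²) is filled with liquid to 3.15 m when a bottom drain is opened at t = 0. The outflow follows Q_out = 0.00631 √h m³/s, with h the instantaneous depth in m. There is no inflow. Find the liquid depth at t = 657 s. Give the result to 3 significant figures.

Accumulation of liquid (constant cross-section A): A dh/dt = −0.00631 √h.
This is separable: 2 d(√h)/dt = −0.00631/A, so √h = √h₀ − (0.00631/(2A)) t.
√h = √3.15 − 0.00631·657/(2·1.55) = 1.7748 − 1.3373 = 0.43751.
h = 0.43751² = 0.19142 m.

0.191 m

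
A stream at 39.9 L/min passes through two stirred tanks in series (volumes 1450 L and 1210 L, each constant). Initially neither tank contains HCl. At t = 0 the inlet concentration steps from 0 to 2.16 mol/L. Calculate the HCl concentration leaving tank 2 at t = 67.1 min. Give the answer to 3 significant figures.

Species balance on tank i: dCᵢ/dt = (Cᵢ₋₁ − Cᵢ)/τᵢ with τᵢ = Vᵢ/Q.
τ₁ = 1450/39.9 = 36.341 min; τ₂ = 1210/39.9 = 30.326 min.
Solving the cascade with C₁(0)=C₂(0)=0 gives C₂(t) = C_in[1 − (τ₁ e^(−t/τ₁) − τ₂ e^(−t/τ₂))/(τ₁ − τ₂)].
At t = 67.1: e^(−t/τ₁) = 0.15780, e^(−t/τ₂) = 0.10941.
C₂ = 2.16·[1 − (36.341·0.15780 − 30.326·0.10941)/(6.0150)] = 2.16·0.59822 = 1.2922 mol/L.

1.29 mol/L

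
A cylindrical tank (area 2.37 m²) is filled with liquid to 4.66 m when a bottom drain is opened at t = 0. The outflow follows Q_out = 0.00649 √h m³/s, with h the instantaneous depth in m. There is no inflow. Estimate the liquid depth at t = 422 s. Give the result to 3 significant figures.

2.50 m

Accumulation of liquid (constant cross-section A): A dh/dt = −0.00649 √h.
Separate and integrate: 2(√h − √h₀) = −(0.00649/A) t.
√h = √4.66 − 0.00649·422/(2·2.37) = 2.1587 − 0.57780 = 1.5809.
h = 1.5809² = 2.4992 m.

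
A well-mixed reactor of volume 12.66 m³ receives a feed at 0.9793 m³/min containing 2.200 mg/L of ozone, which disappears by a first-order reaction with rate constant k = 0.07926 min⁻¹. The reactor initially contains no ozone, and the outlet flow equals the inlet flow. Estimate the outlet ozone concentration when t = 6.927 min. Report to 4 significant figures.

Accumulation = in − out − consumed: V dC/dt = Q C_in − Q C − k V C.
dC/dt = (Q/V) C_in − (Q/V + k) C; effective rate a = Q/V + k = 0.0773539 + 0.07926 = 0.156614 min⁻¹.
C_ss = Q C_in/(Q + kV) = 1.08661 mg/L; C(t) = C_ss + (C₀ − C_ss) e^(−a t).
C(6.927) = 1.08661 + (-1.08661)·e^(−0.156614·6.927) = 1.08661 + (-1.08661)·0.337948 = 0.719394 mg/L.

0.7194 mg/L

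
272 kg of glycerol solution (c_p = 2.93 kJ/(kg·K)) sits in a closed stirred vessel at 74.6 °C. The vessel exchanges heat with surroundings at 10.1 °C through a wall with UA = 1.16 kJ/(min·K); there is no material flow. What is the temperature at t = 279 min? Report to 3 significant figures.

53.1 °C

Lumped-capacitance energy balance: M c_p dT/dt = UA(T_amb − T).
dT/dt = (T_ss − T)/τ with T_ss = T_amb = 10.100 °C, τ = M c_p/UA = 272·2.93/1.16 = 687.03 min.
T approaches T_ss exponentially: T(t) = T_ss + (T₀ − T_ss) e^(−t/τ).
T(279) = 10.100 + (64.500)·0.66625 = 53.073 °C.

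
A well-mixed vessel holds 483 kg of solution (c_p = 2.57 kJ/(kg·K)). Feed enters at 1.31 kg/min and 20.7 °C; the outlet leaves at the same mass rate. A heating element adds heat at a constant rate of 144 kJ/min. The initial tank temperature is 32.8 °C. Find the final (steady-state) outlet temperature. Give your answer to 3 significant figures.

63.5 °C

M c_p dT/dt = ṁ c_p (T_in − T) + Q̇.
At steady state dT/dt = 0 ⇒ T_ss = T_in + Q̇/(ṁ c_p) = 20.7 + 144/(1.31·2.57) = 63.472 °C.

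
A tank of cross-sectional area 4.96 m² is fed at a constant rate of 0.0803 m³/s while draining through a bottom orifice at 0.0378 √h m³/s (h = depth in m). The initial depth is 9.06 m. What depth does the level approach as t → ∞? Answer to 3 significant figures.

4.51 m

A dh/dt = Q_in − 0.0378 √h. Steady state requires inflow = outflow:
Q_in = 0.0378 √h_ss ⇒ √h_ss = 0.0803/0.0378 = 2.1243.
h_ss = 2.1243² = 4.5128 m. (Since h₀ = 9.06 m > h_ss, the level will fall toward this value.)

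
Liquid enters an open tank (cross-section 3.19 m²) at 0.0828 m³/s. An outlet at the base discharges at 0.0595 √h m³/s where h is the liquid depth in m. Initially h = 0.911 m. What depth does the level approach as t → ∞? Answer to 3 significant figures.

1.94 m

Level balance: A dh/dt = 0.0828 − 0.0595 √h. Setting dh/dt = 0:
Q_in = 0.0595 √h_ss ⇒ √h_ss = 0.0828/0.0595 = 1.3916.
h_ss = 1.3916² = 1.9365 m. (Since h₀ = 0.911 m < h_ss, the level will rise toward this value.)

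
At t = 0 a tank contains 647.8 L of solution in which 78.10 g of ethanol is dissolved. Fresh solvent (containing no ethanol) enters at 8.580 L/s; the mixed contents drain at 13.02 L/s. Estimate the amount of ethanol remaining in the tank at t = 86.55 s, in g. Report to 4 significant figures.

5.587 g

Total volume: dV/dt = Q_in − Q_out = -4.44000 L/s, so V(t) = 647.8 − 4.44000 t and V(86.55) = 263.518 L.
Species balance (pure solvent in): dm/dt = −Q_out · m/V(t).
Separate: dm/m = −Q_out dt/V(t) ⇒ ln(m/m₀) = −(Q_out/(Q_in−Q_out)) ln(V/V₀).
m = m₀ (V₀/V)^(Q_out/(Q_in−Q_out)) = 78.10 × (647.8/263.518)^(-2.93243) = 5.58667 g.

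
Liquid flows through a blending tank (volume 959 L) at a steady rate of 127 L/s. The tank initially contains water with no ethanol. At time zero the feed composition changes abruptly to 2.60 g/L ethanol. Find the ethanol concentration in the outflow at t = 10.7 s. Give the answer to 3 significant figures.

Accumulation = in − out for the solute gives V dC/dt = Q(C_in − C).
Time constant τ = V/Q = 959/127 = 7.5512 s.
C approaches C_in exponentially: C(t) = C_in + (C₀ − C_in) e^(−t/τ).
C(10.7) = 2.60 + (0 − 2.60)·e^(−10.7/7.5512) = 2.60 + (-2.6000)·0.24244 = 1.9697 g/L.

1.97 g/L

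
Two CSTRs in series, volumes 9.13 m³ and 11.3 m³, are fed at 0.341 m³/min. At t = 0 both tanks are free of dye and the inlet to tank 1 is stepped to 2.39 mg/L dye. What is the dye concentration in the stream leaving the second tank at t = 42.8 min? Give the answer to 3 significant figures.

Time constants: τᵢ = Vᵢ/Q for each well-mixed tank.
τ₁ = 9.13/0.341 = 26.774 min; τ₂ = 11.3/0.341 = 33.138 min.
Solving the cascade with C₁(0)=C₂(0)=0 gives C₂(t) = C_in[1 − (τ₁ e^(−t/τ₁) − τ₂ e^(−t/τ₂))/(τ₁ − τ₂)].
At t = 42.8: e^(−t/τ₁) = 0.20219, e^(−t/τ₂) = 0.27484.
C₂ = 2.39·[1 − (26.774·0.20219 − 33.138·0.27484)/(-6.3636)] = 2.39·0.41950 = 1.0026 mg/L.

1.00 mg/L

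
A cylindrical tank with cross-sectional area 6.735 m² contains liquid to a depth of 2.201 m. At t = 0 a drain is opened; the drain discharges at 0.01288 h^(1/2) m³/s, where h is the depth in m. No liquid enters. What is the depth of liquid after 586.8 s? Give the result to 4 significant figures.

0.8510 m

A dh/dt = −Q_out = −0.01288 √h.
Separate and integrate: 2(√h − √h₀) = −(0.01288/A) t.
√h = √2.201 − 0.01288·586.8/(2·6.735) = 1.48358 − 0.561098 = 0.922479.
h = 0.922479² = 0.850968 m.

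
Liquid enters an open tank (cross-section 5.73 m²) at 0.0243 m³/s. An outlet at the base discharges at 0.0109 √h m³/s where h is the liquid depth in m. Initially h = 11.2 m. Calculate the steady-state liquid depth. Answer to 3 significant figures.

4.97 m

Level balance: A dh/dt = 0.0243 − 0.0109 √h. Setting dh/dt = 0:
Q_in = 0.0109 √h_ss ⇒ √h_ss = 0.0243/0.0109 = 2.2294.
h_ss = 2.2294² = 4.9700 m. (Since h₀ = 11.2 m > h_ss, the level will fall toward this value.)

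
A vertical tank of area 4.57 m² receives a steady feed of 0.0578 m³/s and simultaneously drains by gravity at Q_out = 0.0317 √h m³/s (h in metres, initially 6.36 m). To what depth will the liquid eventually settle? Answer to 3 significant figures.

3.32 m

Unsteady balance on liquid volume: A dh/dt = Q_in − 0.0317 √h. At steady state dh/dt = 0:
Q_in = 0.0317 √h_ss ⇒ √h_ss = 0.0578/0.0317 = 1.8233.
h_ss = 1.8233² = 3.3246 m. (Since h₀ = 6.36 m > h_ss, the level will fall toward this value.)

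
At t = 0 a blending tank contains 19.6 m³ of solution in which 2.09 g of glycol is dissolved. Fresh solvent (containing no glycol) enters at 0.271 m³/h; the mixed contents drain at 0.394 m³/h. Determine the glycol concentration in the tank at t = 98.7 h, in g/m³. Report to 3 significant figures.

Let m(t) be the amount of glycol. Volume: V(t) = V₀ + (Q_in − Q_out) t = 19.6 − 0.12300 t; V(98.7) = 7.4599 m³.
No glycol enters, so dm/dt = −Q_out · (m/V).
Separate: dm/m = −Q_out dt/V(t) ⇒ ln(m/m₀) = −(Q_out/(Q_in−Q_out)) ln(V/V₀).
m = m₀ (V₀/V)^(Q_out/(Q_in−Q_out)) = 2.09 × (19.6/7.4599)^(-3.2033) = 0.094691 g.
C = m/V = 0.094691/7.4599 = 0.012693 g/m³.

0.0127 g/m³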